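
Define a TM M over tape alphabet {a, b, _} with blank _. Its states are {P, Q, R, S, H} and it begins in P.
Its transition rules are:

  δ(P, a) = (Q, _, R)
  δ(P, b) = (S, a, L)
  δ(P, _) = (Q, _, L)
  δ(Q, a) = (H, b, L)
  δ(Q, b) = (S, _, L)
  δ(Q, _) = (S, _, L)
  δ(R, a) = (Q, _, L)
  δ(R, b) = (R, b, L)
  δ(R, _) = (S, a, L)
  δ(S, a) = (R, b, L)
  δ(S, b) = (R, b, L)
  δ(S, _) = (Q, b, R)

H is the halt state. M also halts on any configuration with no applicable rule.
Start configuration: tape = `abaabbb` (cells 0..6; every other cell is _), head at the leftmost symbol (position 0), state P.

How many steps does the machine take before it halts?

state=P head=0 tape=__[a]baabbb   (P,a)→(Q,_,R)
state=Q head=1 tape=___[b]aabbb   (Q,b)→(S,_,L)
state=S head=0 tape=__[_]_aabbb   (S,_)→(Q,b,R)
state=Q head=1 tape=__b[_]aabbb   (Q,_)→(S,_,L)
state=S head=0 tape=__[b]_aabbb   (S,b)→(R,b,L)
state=R head=-1 tape=_[_]b_aabbb   (R,_)→(S,a,L)
state=S head=-2 tape=[_]ab_aabbb   (S,_)→(Q,b,R)
state=Q head=-1 tape=b[a]b_aabbb   (Q,a)→(H,b,L)
state=H head=-2 tape=[b]bb_aabbb
M halts after 8 transitions.

8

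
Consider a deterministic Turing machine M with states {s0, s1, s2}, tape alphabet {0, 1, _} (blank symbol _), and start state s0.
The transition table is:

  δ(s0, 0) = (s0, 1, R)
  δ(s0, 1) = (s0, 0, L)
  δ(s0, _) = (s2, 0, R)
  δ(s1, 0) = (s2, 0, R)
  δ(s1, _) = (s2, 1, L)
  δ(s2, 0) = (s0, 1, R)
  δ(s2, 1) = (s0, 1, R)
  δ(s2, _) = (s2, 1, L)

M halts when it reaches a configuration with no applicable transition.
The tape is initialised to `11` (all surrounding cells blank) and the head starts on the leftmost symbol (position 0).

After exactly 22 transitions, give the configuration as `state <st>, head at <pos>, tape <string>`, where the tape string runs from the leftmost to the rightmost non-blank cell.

state=s0 head=0 tape=__[1]1___   (s0,1)→(s0,0,L)
state=s0 head=-1 tape=_[_]01___   (s0,_)→(s2,0,R)
state=s2 head=0 tape=_0[0]1___   (s2,0)→(s0,1,R)
state=s0 head=1 tape=_01[1]___   (s0,1)→(s0,0,L)
state=s0 head=0 tape=_0[1]0___   (s0,1)→(s0,0,L)
state=s0 head=-1 tape=_[0]00___   (s0,0)→(s0,1,R)
state=s0 head=0 tape=_1[0]0___   (s0,0)→(s0,1,R)
state=s0 head=1 tape=_11[0]___   (s0,0)→(s0,1,R)
state=s0 head=2 tape=_111[_]__   (s0,_)→(s2,0,R)
state=s2 head=3 tape=_1110[_]_   (s2,_)→(s2,1,L)
state=s2 head=2 tape=_111[0]1_   (s2,0)→(s0,1,R)
state=s0 head=3 tape=_1111[1]_   (s0,1)→(s0,0,L)
state=s0 head=2 tape=_111[1]0_   (s0,1)→(s0,0,L)
state=s0 head=1 tape=_11[1]00_   (s0,1)→(s0,0,L)
state=s0 head=0 tape=_1[1]000_   (s0,1)→(s0,0,L)
state=s0 head=-1 tape=_[1]0000_   (s0,1)→(s0,0,L)
state=s0 head=-2 tape=[_]00000_   (s0,_)→(s2,0,R)
state=s2 head=-1 tape=0[0]0000_   (s2,0)→(s0,1,R)
state=s0 head=0 tape=01[0]000_   (s0,0)→(s0,1,R)
state=s0 head=1 tape=011[0]00_   (s0,0)→(s0,1,R)
state=s0 head=2 tape=0111[0]0_   (s0,0)→(s0,1,R)
state=s0 head=3 tape=01111[0]_   (s0,0)→(s0,1,R)
state=s0 head=4 tape=011111[_]
After 22 steps: state s0, head at 4, tape 011111.

state s0, head at 4, tape 011111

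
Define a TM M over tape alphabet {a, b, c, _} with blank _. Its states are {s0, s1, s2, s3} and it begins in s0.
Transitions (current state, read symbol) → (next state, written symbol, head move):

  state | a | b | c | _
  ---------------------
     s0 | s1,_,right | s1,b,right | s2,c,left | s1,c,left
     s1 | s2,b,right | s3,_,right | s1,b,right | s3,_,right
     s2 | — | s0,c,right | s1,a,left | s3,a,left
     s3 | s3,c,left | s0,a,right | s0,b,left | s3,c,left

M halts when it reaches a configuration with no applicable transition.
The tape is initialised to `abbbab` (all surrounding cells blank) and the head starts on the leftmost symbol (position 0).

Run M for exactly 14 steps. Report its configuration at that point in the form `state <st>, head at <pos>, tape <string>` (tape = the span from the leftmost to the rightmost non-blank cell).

state=s0 head=0 tape=[a]bbbab___   (s0,a)→(s1,_,right)
state=s1 head=1 tape=_[b]bbab___   (s1,b)→(s3,_,right)
state=s3 head=2 tape=__[b]bab___   (s3,b)→(s0,a,right)
state=s0 head=3 tape=__a[b]ab___   (s0,b)→(s1,b,right)
state=s1 head=4 tape=__ab[a]b___   (s1,a)→(s2,b,right)
state=s2 head=5 tape=__abb[b]___   (s2,b)→(s0,c,right)
state=s0 head=6 tape=__abbc[_]__   (s0,_)→(s1,c,left)
state=s1 head=5 tape=__abb[c]c__   (s1,c)→(s1,b,right)
state=s1 head=6 tape=__abbb[c]__   (s1,c)→(s1,b,right)
state=s1 head=7 tape=__abbbb[_]_   (s1,_)→(s3,_,right)
state=s3 head=8 tape=__abbbb_[_]   (s3,_)→(s3,c,left)
state=s3 head=7 tape=__abbbb[_]c   (s3,_)→(s3,c,left)
state=s3 head=6 tape=__abbb[b]cc   (s3,b)→(s0,a,right)
state=s0 head=7 tape=__abbba[c]c   (s0,c)→(s2,c,left)
state=s2 head=6 tape=__abbb[a]cc
After 14 steps: state s2, head at 6, tape abbbacc.

state s2, head at 6, tape abbbacc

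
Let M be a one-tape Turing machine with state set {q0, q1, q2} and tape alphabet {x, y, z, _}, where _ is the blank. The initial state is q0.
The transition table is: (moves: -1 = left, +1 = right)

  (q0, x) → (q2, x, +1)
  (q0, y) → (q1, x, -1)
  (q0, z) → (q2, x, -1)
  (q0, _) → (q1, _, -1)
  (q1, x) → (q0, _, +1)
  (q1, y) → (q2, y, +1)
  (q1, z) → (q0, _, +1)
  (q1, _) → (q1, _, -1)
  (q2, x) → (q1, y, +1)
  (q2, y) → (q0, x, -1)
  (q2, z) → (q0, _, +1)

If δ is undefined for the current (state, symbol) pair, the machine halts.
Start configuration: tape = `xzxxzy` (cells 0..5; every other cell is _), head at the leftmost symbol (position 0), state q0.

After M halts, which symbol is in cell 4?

_

state=q0 head=0 tape=[x]zxxzy   (q0,x)→(q2,x,+1)
state=q2 head=1 tape=x[z]xxzy   (q2,z)→(q0,_,+1)
state=q0 head=2 tape=x_[x]xzy   (q0,x)→(q2,x,+1)
state=q2 head=3 tape=x_x[x]zy   (q2,x)→(q1,y,+1)
state=q1 head=4 tape=x_xy[z]y   (q1,z)→(q0,_,+1)
state=q0 head=5 tape=x_xy_[y]   (q0,y)→(q1,x,-1)
state=q1 head=4 tape=x_xy[_]x   (q1,_)→(q1,_,-1)
state=q1 head=3 tape=x_x[y]_x   (q1,y)→(q2,y,+1)
state=q2 head=4 tape=x_xy[_]x
Cell 4 holds _ when M halts.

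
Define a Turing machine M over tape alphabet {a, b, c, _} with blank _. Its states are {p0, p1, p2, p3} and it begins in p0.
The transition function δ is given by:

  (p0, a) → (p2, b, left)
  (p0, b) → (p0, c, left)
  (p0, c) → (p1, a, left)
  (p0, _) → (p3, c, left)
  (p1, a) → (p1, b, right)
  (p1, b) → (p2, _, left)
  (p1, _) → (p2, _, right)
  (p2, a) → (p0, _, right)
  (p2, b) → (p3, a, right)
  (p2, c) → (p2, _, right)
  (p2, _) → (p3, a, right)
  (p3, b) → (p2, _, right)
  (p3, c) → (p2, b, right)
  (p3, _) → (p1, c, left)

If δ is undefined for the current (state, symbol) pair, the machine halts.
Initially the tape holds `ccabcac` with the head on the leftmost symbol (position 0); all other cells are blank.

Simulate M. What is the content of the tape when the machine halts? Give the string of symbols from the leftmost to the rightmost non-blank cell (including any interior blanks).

a_ab___bc

state=p0 head=0 tape=_[c]cabcac___   (p0,c)→(p1,a,left)
state=p1 head=-1 tape=[_]acabcac___   (p1,_)→(p2,_,right)
state=p2 head=0 tape=_[a]cabcac___   (p2,a)→(p0,_,right)
state=p0 head=1 tape=__[c]abcac___   (p0,c)→(p1,a,left)
state=p1 head=0 tape=_[_]aabcac___   (p1,_)→(p2,_,right)
state=p2 head=1 tape=__[a]abcac___   (p2,a)→(p0,_,right)
state=p0 head=2 tape=___[a]bcac___   (p0,a)→(p2,b,left)
state=p2 head=1 tape=__[_]bbcac___   (p2,_)→(p3,a,right)
state=p3 head=2 tape=__a[b]bcac___   (p3,b)→(p2,_,right)
state=p2 head=3 tape=__a_[b]cac___   (p2,b)→(p3,a,right)
state=p3 head=4 tape=__a_a[c]ac___   (p3,c)→(p2,b,right)
state=p2 head=5 tape=__a_ab[a]c___   (p2,a)→(p0,_,right)
state=p0 head=6 tape=__a_ab_[c]___   (p0,c)→(p1,a,left)
state=p1 head=5 tape=__a_ab[_]a___   (p1,_)→(p2,_,right)
state=p2 head=6 tape=__a_ab_[a]___   (p2,a)→(p0,_,right)
state=p0 head=7 tape=__a_ab__[_]__   (p0,_)→(p3,c,left)
state=p3 head=6 tape=__a_ab_[_]c__   (p3,_)→(p1,c,left)
state=p1 head=5 tape=__a_ab[_]cc__   (p1,_)→(p2,_,right)
state=p2 head=6 tape=__a_ab_[c]c__   (p2,c)→(p2,_,right)
state=p2 head=7 tape=__a_ab__[c]__   (p2,c)→(p2,_,right)
state=p2 head=8 tape=__a_ab___[_]_   (p2,_)→(p3,a,right)
state=p3 head=9 tape=__a_ab___a[_]   (p3,_)→(p1,c,left)
state=p1 head=8 tape=__a_ab___[a]c   (p1,a)→(p1,b,right)
state=p1 head=9 tape=__a_ab___b[c]
The non-blank tape span at halt is a_ab___bc.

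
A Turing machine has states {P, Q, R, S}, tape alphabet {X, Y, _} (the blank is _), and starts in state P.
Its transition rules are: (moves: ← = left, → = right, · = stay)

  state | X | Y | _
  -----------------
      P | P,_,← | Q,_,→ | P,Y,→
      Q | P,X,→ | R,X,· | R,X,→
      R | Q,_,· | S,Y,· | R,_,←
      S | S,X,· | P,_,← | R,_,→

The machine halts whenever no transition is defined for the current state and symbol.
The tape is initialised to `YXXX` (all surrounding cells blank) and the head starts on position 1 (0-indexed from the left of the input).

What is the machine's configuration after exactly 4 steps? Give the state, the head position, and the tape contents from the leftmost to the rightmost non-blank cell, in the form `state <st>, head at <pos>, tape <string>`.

state=P head=1 tape=Y[X]XX   (P,X)→(P,_,←)
state=P head=0 tape=[Y]_XX   (P,Y)→(Q,_,→)
state=Q head=1 tape=_[_]XX   (Q,_)→(R,X,→)
state=R head=2 tape=_X[X]X   (R,X)→(Q,_,·)
state=Q head=2 tape=_X[_]X
After 4 steps: state Q, head at 2, tape X_X.

state Q, head at 2, tape X_X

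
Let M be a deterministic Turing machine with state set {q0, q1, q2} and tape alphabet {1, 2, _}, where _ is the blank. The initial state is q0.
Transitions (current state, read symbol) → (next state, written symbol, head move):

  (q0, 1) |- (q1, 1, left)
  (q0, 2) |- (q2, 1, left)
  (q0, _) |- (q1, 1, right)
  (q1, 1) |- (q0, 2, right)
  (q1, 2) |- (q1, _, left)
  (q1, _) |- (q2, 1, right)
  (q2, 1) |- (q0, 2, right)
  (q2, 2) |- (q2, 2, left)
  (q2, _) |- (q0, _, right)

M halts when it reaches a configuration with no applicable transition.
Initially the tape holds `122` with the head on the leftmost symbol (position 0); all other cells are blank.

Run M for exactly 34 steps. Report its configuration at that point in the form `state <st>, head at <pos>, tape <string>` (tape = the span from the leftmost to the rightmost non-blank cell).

state q0, head at -2, tape 12211

q0 | ___[1]22   read 1 → write 1, move left, go to q1
q1 | __[_]122   read _ → write 1, move right, go to q2
q2 | __1[1]22   read 1 → write 2, move right, go to q0
q0 | __12[2]2   read 2 → write 1, move left, go to q2
q2 | __1[2]12   read 2 → write 2, move left, go to q2
q2 | __[1]212   read 1 → write 2, move right, go to q0
q0 | __2[2]12   read 2 → write 1, move left, go to q2
q2 | __[2]112   read 2 → write 2, move left, go to q2
q2 | _[_]2112   read _ → write _, move right, go to q0
q0 | __[2]112   read 2 → write 1, move left, go to q2
q2 | _[_]1112   read _ → write _, move right, go to q0
q0 | __[1]112   read 1 → write 1, move left, go to q1
q1 | _[_]1112   read _ → write 1, move right, go to q2
q2 | _1[1]112   read 1 → write 2, move right, go to q0
q0 | _12[1]12   read 1 → write 1, move left, go to q1
q1 | _1[2]112   read 2 → write _, move left, go to q1
q1 | _[1]_112   read 1 → write 2, move right, go to q0
q0 | _2[_]112   read _ → write 1, move right, go to q1
q1 | _21[1]12   read 1 → write 2, move right, go to q0
q0 | _212[1]2   read 1 → write 1, move left, go to q1
q1 | _21[2]12   read 2 → write _, move left, go to q1
q1 | _2[1]_12   read 1 → write 2, move right, go to q0
q0 | _22[_]12   read _ → write 1, move right, go to q1
q1 | _221[1]2   read 1 → write 2, move right, go to q0
q0 | _2212[2]   read 2 → write 1, move left, go to q2
q2 | _221[2]1   read 2 → write 2, move left, go to q2
q2 | _22[1]21   read 1 → write 2, move right, go to q0
q0 | _222[2]1   read 2 → write 1, move left, go to q2
q2 | _22[2]11   read 2 → write 2, move left, go to q2
q2 | _2[2]211   read 2 → write 2, move left, go to q2
q2 | _[2]2211   read 2 → write 2, move left, go to q2
q2 | [_]22211   read _ → write _, move right, go to q0
q0 | _[2]2211   read 2 → write 1, move left, go to q2
q2 | [_]12211   read _ → write _, move right, go to q0
q0 | _[1]2211
After 34 steps: state q0, head at -2, tape 12211.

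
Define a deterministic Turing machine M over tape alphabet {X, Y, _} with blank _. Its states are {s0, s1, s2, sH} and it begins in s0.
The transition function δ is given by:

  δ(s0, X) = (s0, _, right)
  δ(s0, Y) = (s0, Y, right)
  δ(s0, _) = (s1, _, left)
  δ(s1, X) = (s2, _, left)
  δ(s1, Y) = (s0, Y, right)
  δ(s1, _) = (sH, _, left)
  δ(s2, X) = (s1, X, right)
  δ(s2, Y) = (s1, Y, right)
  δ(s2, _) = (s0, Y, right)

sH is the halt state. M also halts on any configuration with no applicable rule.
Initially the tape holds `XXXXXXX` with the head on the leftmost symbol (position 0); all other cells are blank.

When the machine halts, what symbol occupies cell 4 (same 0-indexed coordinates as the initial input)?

_

s0 | [X]XXXXXX_   read X → write _, move right, go to s0
s0 | _[X]XXXXX_   read X → write _, move right, go to s0
s0 | __[X]XXXX_   read X → write _, move right, go to s0
s0 | ___[X]XXX_   read X → write _, move right, go to s0
s0 | ____[X]XX_   read X → write _, move right, go to s0
s0 | _____[X]X_   read X → write _, move right, go to s0
s0 | ______[X]_   read X → write _, move right, go to s0
s0 | _______[_]   read _ → write _, move left, go to s1
s1 | ______[_]_   read _ → write _, move left, go to sH
sH | _____[_]__
Cell 4 holds _ when M halts.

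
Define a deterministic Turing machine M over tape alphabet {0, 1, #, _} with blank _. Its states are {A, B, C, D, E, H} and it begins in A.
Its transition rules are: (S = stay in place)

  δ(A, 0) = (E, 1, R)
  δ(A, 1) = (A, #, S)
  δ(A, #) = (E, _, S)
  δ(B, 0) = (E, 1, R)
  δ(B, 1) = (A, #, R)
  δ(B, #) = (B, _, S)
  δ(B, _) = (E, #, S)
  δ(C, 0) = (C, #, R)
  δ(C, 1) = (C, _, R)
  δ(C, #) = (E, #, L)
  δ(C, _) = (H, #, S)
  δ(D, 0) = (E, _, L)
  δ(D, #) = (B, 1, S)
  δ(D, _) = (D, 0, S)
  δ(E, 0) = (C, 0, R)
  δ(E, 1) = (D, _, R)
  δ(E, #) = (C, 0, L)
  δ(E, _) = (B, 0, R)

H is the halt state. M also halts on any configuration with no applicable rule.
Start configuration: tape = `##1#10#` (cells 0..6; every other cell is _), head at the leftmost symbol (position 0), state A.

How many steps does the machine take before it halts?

A | [#]#1#10#   read # → write _, move S, go to E
E | [_]#1#10#   read _ → write 0, move R, go to B
B | 0[#]1#10#   read # → write _, move S, go to B
B | 0[_]1#10#   read _ → write #, move S, go to E
E | 0[#]1#10#   read # → write 0, move L, go to C
C | [0]01#10#   read 0 → write #, move R, go to C
C | #[0]1#10#   read 0 → write #, move R, go to C
C | ##[1]#10#   read 1 → write _, move R, go to C
C | ##_[#]10#   read # → write #, move L, go to E
E | ##[_]#10#   read _ → write 0, move R, go to B
B | ##0[#]10#   read # → write _, move S, go to B
B | ##0[_]10#   read _ → write #, move S, go to E
E | ##0[#]10#   read # → write 0, move L, go to C
C | ##[0]010#   read 0 → write #, move R, go to C
C | ###[0]10#   read 0 → write #, move R, go to C
C | ####[1]0#   read 1 → write _, move R, go to C
C | ####_[0]#   read 0 → write #, move R, go to C
C | ####_#[#]   read # → write #, move L, go to E
E | ####_[#]#   read # → write 0, move L, go to C
C | ####[_]0#   read _ → write #, move S, go to H
H | ####[#]0#
M halts after 20 transitions.

20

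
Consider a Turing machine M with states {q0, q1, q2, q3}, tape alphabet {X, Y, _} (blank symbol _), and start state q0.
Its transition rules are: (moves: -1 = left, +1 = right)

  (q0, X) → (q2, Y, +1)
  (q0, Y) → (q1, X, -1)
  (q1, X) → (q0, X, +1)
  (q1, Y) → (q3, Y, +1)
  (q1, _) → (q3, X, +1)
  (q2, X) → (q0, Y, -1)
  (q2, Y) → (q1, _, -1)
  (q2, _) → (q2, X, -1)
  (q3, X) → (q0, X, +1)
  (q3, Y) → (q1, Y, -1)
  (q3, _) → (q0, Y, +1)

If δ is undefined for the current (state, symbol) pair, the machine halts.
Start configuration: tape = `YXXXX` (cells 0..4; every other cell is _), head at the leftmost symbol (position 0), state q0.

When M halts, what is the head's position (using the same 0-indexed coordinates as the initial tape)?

state=q0 head=0 tape=_[Y]XXXX_   (q0,Y)→(q1,X,-1)
state=q1 head=-1 tape=[_]XXXXX_   (q1,_)→(q3,X,+1)
state=q3 head=0 tape=X[X]XXXX_   (q3,X)→(q0,X,+1)
state=q0 head=1 tape=XX[X]XXX_   (q0,X)→(q2,Y,+1)
state=q2 head=2 tape=XXY[X]XX_   (q2,X)→(q0,Y,-1)
state=q0 head=1 tape=XX[Y]YXX_   (q0,Y)→(q1,X,-1)
state=q1 head=0 tape=X[X]XYXX_   (q1,X)→(q0,X,+1)
state=q0 head=1 tape=XX[X]YXX_   (q0,X)→(q2,Y,+1)
state=q2 head=2 tape=XXY[Y]XX_   (q2,Y)→(q1,_,-1)
state=q1 head=1 tape=XX[Y]_XX_   (q1,Y)→(q3,Y,+1)
state=q3 head=2 tape=XXY[_]XX_   (q3,_)→(q0,Y,+1)
state=q0 head=3 tape=XXYY[X]X_   (q0,X)→(q2,Y,+1)
state=q2 head=4 tape=XXYYY[X]_   (q2,X)→(q0,Y,-1)
state=q0 head=3 tape=XXYY[Y]Y_   (q0,Y)→(q1,X,-1)
state=q1 head=2 tape=XXY[Y]XY_   (q1,Y)→(q3,Y,+1)
state=q3 head=3 tape=XXYY[X]Y_   (q3,X)→(q0,X,+1)
state=q0 head=4 tape=XXYYX[Y]_   (q0,Y)→(q1,X,-1)
state=q1 head=3 tape=XXYY[X]X_   (q1,X)→(q0,X,+1)
state=q0 head=4 tape=XXYYX[X]_   (q0,X)→(q2,Y,+1)
state=q2 head=5 tape=XXYYXY[_]   (q2,_)→(q2,X,-1)
state=q2 head=4 tape=XXYYX[Y]X   (q2,Y)→(q1,_,-1)
state=q1 head=3 tape=XXYY[X]_X   (q1,X)→(q0,X,+1)
state=q0 head=4 tape=XXYYX[_]X
At halt the head is at cell 4.

4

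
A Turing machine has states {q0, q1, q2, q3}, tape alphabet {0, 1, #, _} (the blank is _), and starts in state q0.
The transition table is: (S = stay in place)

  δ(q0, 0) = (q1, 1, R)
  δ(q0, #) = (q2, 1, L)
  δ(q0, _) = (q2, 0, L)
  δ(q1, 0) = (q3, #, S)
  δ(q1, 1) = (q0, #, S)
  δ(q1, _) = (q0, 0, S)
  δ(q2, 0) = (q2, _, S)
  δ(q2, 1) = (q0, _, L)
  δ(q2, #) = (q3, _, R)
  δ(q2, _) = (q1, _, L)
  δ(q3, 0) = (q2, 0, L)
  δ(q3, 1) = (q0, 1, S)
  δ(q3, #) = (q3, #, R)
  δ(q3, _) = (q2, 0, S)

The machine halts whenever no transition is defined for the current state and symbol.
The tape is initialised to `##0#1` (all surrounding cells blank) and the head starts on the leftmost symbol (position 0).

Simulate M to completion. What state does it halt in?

q0

state=q0 head=0 tape=__[#]#0#1   (q0,#)→(q2,1,L)
state=q2 head=-1 tape=_[_]1#0#1   (q2,_)→(q1,_,L)
state=q1 head=-2 tape=[_]_1#0#1   (q1,_)→(q0,0,S)
state=q0 head=-2 tape=[0]_1#0#1   (q0,0)→(q1,1,R)
state=q1 head=-1 tape=1[_]1#0#1   (q1,_)→(q0,0,S)
state=q0 head=-1 tape=1[0]1#0#1   (q0,0)→(q1,1,R)
state=q1 head=0 tape=11[1]#0#1   (q1,1)→(q0,#,S)
state=q0 head=0 tape=11[#]#0#1   (q0,#)→(q2,1,L)
state=q2 head=-1 tape=1[1]1#0#1   (q2,1)→(q0,_,L)
state=q0 head=-2 tape=[1]_1#0#1
No transition is defined for (q0, 1); M halts in state q0.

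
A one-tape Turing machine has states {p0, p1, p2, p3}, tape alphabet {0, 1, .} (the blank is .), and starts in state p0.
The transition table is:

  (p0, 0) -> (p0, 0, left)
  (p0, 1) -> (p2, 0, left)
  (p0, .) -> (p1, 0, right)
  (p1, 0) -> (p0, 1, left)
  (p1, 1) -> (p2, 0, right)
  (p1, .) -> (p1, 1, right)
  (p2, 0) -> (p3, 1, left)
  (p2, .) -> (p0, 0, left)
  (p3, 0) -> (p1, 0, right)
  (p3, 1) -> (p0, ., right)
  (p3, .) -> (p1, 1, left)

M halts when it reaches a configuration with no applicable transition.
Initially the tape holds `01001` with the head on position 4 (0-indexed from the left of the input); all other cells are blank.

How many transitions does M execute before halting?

state=p0 head=4 tape=..0100[1].   (p0,1)→(p2,0,left)
state=p2 head=3 tape=..010[0]0.   (p2,0)→(p3,1,left)
state=p3 head=2 tape=..01[0]10.   (p3,0)→(p1,0,right)
state=p1 head=3 tape=..010[1]0.   (p1,1)→(p2,0,right)
state=p2 head=4 tape=..0100[0].   (p2,0)→(p3,1,left)
state=p3 head=3 tape=..010[0]1.   (p3,0)→(p1,0,right)
state=p1 head=4 tape=..0100[1].   (p1,1)→(p2,0,right)
state=p2 head=5 tape=..01000[.]   (p2,.)→(p0,0,left)
state=p0 head=4 tape=..0100[0]0   (p0,0)→(p0,0,left)
state=p0 head=3 tape=..010[0]00   (p0,0)→(p0,0,left)
state=p0 head=2 tape=..01[0]000   (p0,0)→(p0,0,left)
state=p0 head=1 tape=..0[1]0000   (p0,1)→(p2,0,left)
state=p2 head=0 tape=..[0]00000   (p2,0)→(p3,1,left)
state=p3 head=-1 tape=.[.]100000   (p3,.)→(p1,1,left)
state=p1 head=-2 tape=[.]1100000   (p1,.)→(p1,1,right)
state=p1 head=-1 tape=1[1]100000   (p1,1)→(p2,0,right)
state=p2 head=0 tape=10[1]00000
M halts after 16 transitions.

16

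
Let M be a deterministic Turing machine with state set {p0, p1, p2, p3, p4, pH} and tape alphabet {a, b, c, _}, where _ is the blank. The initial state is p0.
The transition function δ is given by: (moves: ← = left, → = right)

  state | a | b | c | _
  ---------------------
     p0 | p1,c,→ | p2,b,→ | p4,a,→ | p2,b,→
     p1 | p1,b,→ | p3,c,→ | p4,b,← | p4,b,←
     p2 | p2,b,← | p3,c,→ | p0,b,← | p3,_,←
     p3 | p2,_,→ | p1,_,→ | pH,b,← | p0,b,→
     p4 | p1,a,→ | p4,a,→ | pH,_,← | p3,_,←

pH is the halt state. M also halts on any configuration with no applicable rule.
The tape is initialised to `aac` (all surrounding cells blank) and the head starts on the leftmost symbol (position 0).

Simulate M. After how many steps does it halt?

p0 | [a]ac___   read a → write c, move →, go to p1
p1 | c[a]c___   read a → write b, move →, go to p1
p1 | cb[c]___   read c → write b, move ←, go to p4
p4 | c[b]b___   read b → write a, move →, go to p4
p4 | ca[b]___   read b → write a, move →, go to p4
p4 | caa[_]__   read _ → write _, move ←, go to p3
p3 | ca[a]___   read a → write _, move →, go to p2
p2 | ca_[_]__   read _ → write _, move ←, go to p3
p3 | ca[_]___   read _ → write b, move →, go to p0
p0 | cab[_]__   read _ → write b, move →, go to p2
p2 | cabb[_]_   read _ → write _, move ←, go to p3
p3 | cab[b]__   read b → write _, move →, go to p1
p1 | cab_[_]_   read _ → write b, move ←, go to p4
p4 | cab[_]b_   read _ → write _, move ←, go to p3
p3 | ca[b]_b_   read b → write _, move →, go to p1
p1 | ca_[_]b_   read _ → write b, move ←, go to p4
p4 | ca[_]bb_   read _ → write _, move ←, go to p3
p3 | c[a]_bb_   read a → write _, move →, go to p2
p2 | c_[_]bb_   read _ → write _, move ←, go to p3
p3 | c[_]_bb_   read _ → write b, move →, go to p0
p0 | cb[_]bb_   read _ → write b, move →, go to p2
p2 | cbb[b]b_   read b → write c, move →, go to p3
p3 | cbbc[b]_   read b → write _, move →, go to p1
p1 | cbbc_[_]   read _ → write b, move ←, go to p4
p4 | cbbc[_]b   read _ → write _, move ←, go to p3
p3 | cbb[c]_b   read c → write b, move ←, go to pH
pH | cb[b]b_b
M halts after 26 transitions.

26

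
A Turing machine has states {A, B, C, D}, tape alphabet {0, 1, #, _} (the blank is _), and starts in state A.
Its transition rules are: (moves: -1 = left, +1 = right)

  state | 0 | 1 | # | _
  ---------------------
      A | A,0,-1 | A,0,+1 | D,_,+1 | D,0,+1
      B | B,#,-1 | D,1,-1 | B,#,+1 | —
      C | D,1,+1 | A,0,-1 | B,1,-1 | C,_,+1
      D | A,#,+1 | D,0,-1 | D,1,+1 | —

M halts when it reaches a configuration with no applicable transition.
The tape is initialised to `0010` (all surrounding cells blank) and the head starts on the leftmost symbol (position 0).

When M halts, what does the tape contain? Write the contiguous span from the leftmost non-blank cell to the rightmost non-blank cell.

state=A head=0 tape=_[0]010__   (A,0)→(A,0,-1)
state=A head=-1 tape=[_]0010__   (A,_)→(D,0,+1)
state=D head=0 tape=0[0]010__   (D,0)→(A,#,+1)
state=A head=1 tape=0#[0]10__   (A,0)→(A,0,-1)
state=A head=0 tape=0[#]010__   (A,#)→(D,_,+1)
state=D head=1 tape=0_[0]10__   (D,0)→(A,#,+1)
state=A head=2 tape=0_#[1]0__   (A,1)→(A,0,+1)
state=A head=3 tape=0_#0[0]__   (A,0)→(A,0,-1)
state=A head=2 tape=0_#[0]0__   (A,0)→(A,0,-1)
state=A head=1 tape=0_[#]00__   (A,#)→(D,_,+1)
state=D head=2 tape=0__[0]0__   (D,0)→(A,#,+1)
state=A head=3 tape=0__#[0]__   (A,0)→(A,0,-1)
state=A head=2 tape=0__[#]0__   (A,#)→(D,_,+1)
state=D head=3 tape=0___[0]__   (D,0)→(A,#,+1)
state=A head=4 tape=0___#[_]_   (A,_)→(D,0,+1)
state=D head=5 tape=0___#0[_]
The non-blank tape span at halt is 0___#0.

0___#0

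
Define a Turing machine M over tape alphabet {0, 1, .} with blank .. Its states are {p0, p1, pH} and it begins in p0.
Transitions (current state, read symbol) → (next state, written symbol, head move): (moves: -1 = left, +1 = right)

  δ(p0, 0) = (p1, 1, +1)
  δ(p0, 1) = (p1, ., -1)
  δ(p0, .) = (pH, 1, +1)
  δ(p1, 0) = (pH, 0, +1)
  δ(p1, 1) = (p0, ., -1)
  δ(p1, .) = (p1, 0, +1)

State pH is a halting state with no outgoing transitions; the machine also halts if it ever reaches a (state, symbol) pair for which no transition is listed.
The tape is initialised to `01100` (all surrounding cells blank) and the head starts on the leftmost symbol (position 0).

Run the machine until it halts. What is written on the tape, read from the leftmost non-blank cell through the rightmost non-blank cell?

001000

state=p0 head=0 tape=.[0]1100   (p0,0)→(p1,1,+1)
state=p1 head=1 tape=.1[1]100   (p1,1)→(p0,.,-1)
state=p0 head=0 tape=.[1].100   (p0,1)→(p1,.,-1)
state=p1 head=-1 tape=[.]..100   (p1,.)→(p1,0,+1)
state=p1 head=0 tape=0[.].100   (p1,.)→(p1,0,+1)
state=p1 head=1 tape=00[.]100   (p1,.)→(p1,0,+1)
state=p1 head=2 tape=000[1]00   (p1,1)→(p0,.,-1)
state=p0 head=1 tape=00[0].00   (p0,0)→(p1,1,+1)
state=p1 head=2 tape=001[.]00   (p1,.)→(p1,0,+1)
state=p1 head=3 tape=0010[0]0   (p1,0)→(pH,0,+1)
state=pH head=4 tape=00100[0]
The non-blank tape span at halt is 001000.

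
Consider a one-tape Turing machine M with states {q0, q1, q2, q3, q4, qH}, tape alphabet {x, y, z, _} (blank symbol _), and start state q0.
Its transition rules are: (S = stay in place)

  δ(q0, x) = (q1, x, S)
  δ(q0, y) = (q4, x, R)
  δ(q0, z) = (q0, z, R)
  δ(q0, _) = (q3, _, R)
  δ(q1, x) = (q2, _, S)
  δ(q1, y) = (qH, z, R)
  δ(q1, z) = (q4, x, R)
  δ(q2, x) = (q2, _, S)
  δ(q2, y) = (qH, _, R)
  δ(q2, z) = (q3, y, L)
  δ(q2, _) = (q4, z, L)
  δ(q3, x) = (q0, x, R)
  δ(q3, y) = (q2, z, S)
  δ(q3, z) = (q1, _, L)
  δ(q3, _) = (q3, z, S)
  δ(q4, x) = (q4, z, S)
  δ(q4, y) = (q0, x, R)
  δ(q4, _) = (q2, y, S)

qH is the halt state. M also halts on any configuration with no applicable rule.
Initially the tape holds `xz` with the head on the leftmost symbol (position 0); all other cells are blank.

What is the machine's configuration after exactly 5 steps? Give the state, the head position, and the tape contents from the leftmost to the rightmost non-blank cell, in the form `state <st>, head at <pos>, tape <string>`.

state qH, head at 0, tape zz

q0 | _[x]z   read x → write x, move S, go to q1
q1 | _[x]z   read x → write _, move S, go to q2
q2 | _[_]z   read _ → write z, move L, go to q4
q4 | [_]zz   read _ → write y, move S, go to q2
q2 | [y]zz   read y → write _, move R, go to qH
qH | _[z]z
After 5 steps: state qH, head at 0, tape zz.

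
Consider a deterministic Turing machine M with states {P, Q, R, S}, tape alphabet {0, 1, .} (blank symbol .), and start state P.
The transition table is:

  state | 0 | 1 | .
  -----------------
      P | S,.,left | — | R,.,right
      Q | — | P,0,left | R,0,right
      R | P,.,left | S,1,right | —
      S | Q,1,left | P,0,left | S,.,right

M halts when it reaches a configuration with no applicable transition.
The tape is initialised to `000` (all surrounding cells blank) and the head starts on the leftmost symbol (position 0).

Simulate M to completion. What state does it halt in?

P | .[0]00   read 0 → write ., move left, go to S
S | [.].00   read . → write ., move right, go to S
S | .[.]00   read . → write ., move right, go to S
S | ..[0]0   read 0 → write 1, move left, go to Q
Q | .[.]10   read . → write 0, move right, go to R
R | .0[1]0   read 1 → write 1, move right, go to S
S | .01[0]   read 0 → write 1, move left, go to Q
Q | .0[1]1   read 1 → write 0, move left, go to P
P | .[0]01   read 0 → write ., move left, go to S
S | [.].01   read . → write ., move right, go to S
S | .[.]01   read . → write ., move right, go to S
S | ..[0]1   read 0 → write 1, move left, go to Q
Q | .[.]11   read . → write 0, move right, go to R
R | .0[1]1   read 1 → write 1, move right, go to S
S | .01[1]   read 1 → write 0, move left, go to P
P | .0[1]0
No transition is defined for (P, 1); M halts in state P.

P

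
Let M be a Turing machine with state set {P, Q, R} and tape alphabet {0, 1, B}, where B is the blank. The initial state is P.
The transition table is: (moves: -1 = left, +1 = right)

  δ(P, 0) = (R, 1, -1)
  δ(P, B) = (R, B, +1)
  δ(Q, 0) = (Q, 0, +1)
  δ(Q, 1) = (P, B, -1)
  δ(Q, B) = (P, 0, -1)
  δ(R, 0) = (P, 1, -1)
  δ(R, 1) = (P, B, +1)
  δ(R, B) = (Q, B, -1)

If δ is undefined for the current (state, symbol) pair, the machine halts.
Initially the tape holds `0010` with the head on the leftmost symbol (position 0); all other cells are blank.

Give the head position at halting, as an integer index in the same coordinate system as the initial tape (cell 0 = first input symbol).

2

state=P head=0 tape=BBB[0]010   (P,0)→(R,1,-1)
state=R head=-1 tape=BB[B]1010   (R,B)→(Q,B,-1)
state=Q head=-2 tape=B[B]B1010   (Q,B)→(P,0,-1)
state=P head=-3 tape=[B]0B1010   (P,B)→(R,B,+1)
state=R head=-2 tape=B[0]B1010   (R,0)→(P,1,-1)
state=P head=-3 tape=[B]1B1010   (P,B)→(R,B,+1)
state=R head=-2 tape=B[1]B1010   (R,1)→(P,B,+1)
state=P head=-1 tape=BB[B]1010   (P,B)→(R,B,+1)
state=R head=0 tape=BBB[1]010   (R,1)→(P,B,+1)
state=P head=1 tape=BBBB[0]10   (P,0)→(R,1,-1)
state=R head=0 tape=BBB[B]110   (R,B)→(Q,B,-1)
state=Q head=-1 tape=BB[B]B110   (Q,B)→(P,0,-1)
state=P head=-2 tape=B[B]0B110   (P,B)→(R,B,+1)
state=R head=-1 tape=BB[0]B110   (R,0)→(P,1,-1)
state=P head=-2 tape=B[B]1B110   (P,B)→(R,B,+1)
state=R head=-1 tape=BB[1]B110   (R,1)→(P,B,+1)
state=P head=0 tape=BBB[B]110   (P,B)→(R,B,+1)
state=R head=1 tape=BBBB[1]10   (R,1)→(P,B,+1)
state=P head=2 tape=BBBBB[1]0
At halt the head is at cell 2.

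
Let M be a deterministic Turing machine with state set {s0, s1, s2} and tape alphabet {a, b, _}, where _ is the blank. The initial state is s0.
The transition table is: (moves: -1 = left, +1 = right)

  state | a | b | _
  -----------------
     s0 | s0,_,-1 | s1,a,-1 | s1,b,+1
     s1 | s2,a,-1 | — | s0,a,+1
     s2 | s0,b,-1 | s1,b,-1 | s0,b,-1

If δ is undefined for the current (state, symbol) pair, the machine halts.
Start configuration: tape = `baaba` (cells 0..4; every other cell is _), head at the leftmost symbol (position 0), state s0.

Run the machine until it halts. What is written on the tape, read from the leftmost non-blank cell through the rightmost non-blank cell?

bbaaabaaba

state=s0 head=0 tape=_____[b]aaba   (s0,b)→(s1,a,-1)
state=s1 head=-1 tape=____[_]aaaba   (s1,_)→(s0,a,+1)
state=s0 head=0 tape=____a[a]aaba   (s0,a)→(s0,_,-1)
state=s0 head=-1 tape=____[a]_aaba   (s0,a)→(s0,_,-1)
state=s0 head=-2 tape=___[_]__aaba   (s0,_)→(s1,b,+1)
state=s1 head=-1 tape=___b[_]_aaba   (s1,_)→(s0,a,+1)
state=s0 head=0 tape=___ba[_]aaba   (s0,_)→(s1,b,+1)
state=s1 head=1 tape=___bab[a]aba   (s1,a)→(s2,a,-1)
state=s2 head=0 tape=___ba[b]aaba   (s2,b)→(s1,b,-1)
state=s1 head=-1 tape=___b[a]baaba   (s1,a)→(s2,a,-1)
state=s2 head=-2 tape=___[b]abaaba   (s2,b)→(s1,b,-1)
state=s1 head=-3 tape=__[_]babaaba   (s1,_)→(s0,a,+1)
state=s0 head=-2 tape=__a[b]abaaba   (s0,b)→(s1,a,-1)
state=s1 head=-3 tape=__[a]aabaaba   (s1,a)→(s2,a,-1)
state=s2 head=-4 tape=_[_]aaabaaba   (s2,_)→(s0,b,-1)
state=s0 head=-5 tape=[_]baaabaaba   (s0,_)→(s1,b,+1)
state=s1 head=-4 tape=b[b]aaabaaba
The non-blank tape span at halt is bbaaabaaba.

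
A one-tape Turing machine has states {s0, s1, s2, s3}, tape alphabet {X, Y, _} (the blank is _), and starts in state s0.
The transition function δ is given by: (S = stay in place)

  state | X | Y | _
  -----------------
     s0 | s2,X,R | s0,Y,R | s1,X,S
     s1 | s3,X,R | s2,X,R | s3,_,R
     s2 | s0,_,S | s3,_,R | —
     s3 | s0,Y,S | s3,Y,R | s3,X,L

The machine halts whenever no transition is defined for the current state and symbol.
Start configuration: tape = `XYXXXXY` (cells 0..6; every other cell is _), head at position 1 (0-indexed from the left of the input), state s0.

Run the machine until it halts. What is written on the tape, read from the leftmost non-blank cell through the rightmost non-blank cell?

state=s0 head=1 tape=X[Y]XXXXY___   (s0,Y)→(s0,Y,R)
state=s0 head=2 tape=XY[X]XXXY___   (s0,X)→(s2,X,R)
state=s2 head=3 tape=XYX[X]XXY___   (s2,X)→(s0,_,S)
state=s0 head=3 tape=XYX[_]XXY___   (s0,_)→(s1,X,S)
state=s1 head=3 tape=XYX[X]XXY___   (s1,X)→(s3,X,R)
state=s3 head=4 tape=XYXX[X]XY___   (s3,X)→(s0,Y,S)
state=s0 head=4 tape=XYXX[Y]XY___   (s0,Y)→(s0,Y,R)
state=s0 head=5 tape=XYXXY[X]Y___   (s0,X)→(s2,X,R)
state=s2 head=6 tape=XYXXYX[Y]___   (s2,Y)→(s3,_,R)
state=s3 head=7 tape=XYXXYX_[_]__   (s3,_)→(s3,X,L)
state=s3 head=6 tape=XYXXYX[_]X__   (s3,_)→(s3,X,L)
state=s3 head=5 tape=XYXXY[X]XX__   (s3,X)→(s0,Y,S)
state=s0 head=5 tape=XYXXY[Y]XX__   (s0,Y)→(s0,Y,R)
state=s0 head=6 tape=XYXXYY[X]X__   (s0,X)→(s2,X,R)
state=s2 head=7 tape=XYXXYYX[X]__   (s2,X)→(s0,_,S)
state=s0 head=7 tape=XYXXYYX[_]__   (s0,_)→(s1,X,S)
state=s1 head=7 tape=XYXXYYX[X]__   (s1,X)→(s3,X,R)
state=s3 head=8 tape=XYXXYYXX[_]_   (s3,_)→(s3,X,L)
state=s3 head=7 tape=XYXXYYX[X]X_   (s3,X)→(s0,Y,S)
state=s0 head=7 tape=XYXXYYX[Y]X_   (s0,Y)→(s0,Y,R)
state=s0 head=8 tape=XYXXYYXY[X]_   (s0,X)→(s2,X,R)
state=s2 head=9 tape=XYXXYYXYX[_]
The non-blank tape span at halt is XYXXYYXYX.

XYXXYYXYX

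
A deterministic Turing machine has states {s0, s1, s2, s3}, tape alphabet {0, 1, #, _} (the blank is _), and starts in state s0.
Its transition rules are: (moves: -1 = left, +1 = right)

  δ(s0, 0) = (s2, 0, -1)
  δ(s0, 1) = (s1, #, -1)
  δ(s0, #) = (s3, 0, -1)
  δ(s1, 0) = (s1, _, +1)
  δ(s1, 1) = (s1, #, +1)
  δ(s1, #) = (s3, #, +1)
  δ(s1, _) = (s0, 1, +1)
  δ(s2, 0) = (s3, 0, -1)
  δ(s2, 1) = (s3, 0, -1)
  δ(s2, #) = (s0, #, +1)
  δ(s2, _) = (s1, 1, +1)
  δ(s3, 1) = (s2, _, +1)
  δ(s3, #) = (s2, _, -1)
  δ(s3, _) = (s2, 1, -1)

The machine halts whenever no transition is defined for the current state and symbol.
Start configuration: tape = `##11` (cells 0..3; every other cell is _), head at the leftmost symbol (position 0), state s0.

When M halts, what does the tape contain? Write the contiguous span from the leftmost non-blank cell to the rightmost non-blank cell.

s0 | __[#]#11   read # → write 0, move -1, go to s3
s3 | _[_]0#11   read _ → write 1, move -1, go to s2
s2 | [_]10#11   read _ → write 1, move +1, go to s1
s1 | 1[1]0#11   read 1 → write #, move +1, go to s1
s1 | 1#[0]#11   read 0 → write _, move +1, go to s1
s1 | 1#_[#]11   read # → write #, move +1, go to s3
s3 | 1#_#[1]1   read 1 → write _, move +1, go to s2
s2 | 1#_#_[1]   read 1 → write 0, move -1, go to s3
s3 | 1#_#[_]0   read _ → write 1, move -1, go to s2
s2 | 1#_[#]10   read # → write #, move +1, go to s0
s0 | 1#_#[1]0   read 1 → write #, move -1, go to s1
s1 | 1#_[#]#0   read # → write #, move +1, go to s3
s3 | 1#_#[#]0   read # → write _, move -1, go to s2
s2 | 1#_[#]_0   read # → write #, move +1, go to s0
s0 | 1#_#[_]0
The non-blank tape span at halt is 1#_#_0.

1#_#_0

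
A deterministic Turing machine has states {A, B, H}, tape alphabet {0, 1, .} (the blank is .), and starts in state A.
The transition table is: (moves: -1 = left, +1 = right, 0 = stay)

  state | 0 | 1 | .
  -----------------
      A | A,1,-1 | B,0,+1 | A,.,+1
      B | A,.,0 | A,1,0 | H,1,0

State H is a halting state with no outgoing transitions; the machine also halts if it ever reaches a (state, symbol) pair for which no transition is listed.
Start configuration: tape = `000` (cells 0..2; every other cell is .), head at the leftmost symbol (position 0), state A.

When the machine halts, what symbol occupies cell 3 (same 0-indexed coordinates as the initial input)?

A | .[0]00.   read 0 → write 1, move -1, go to A
A | [.]100.   read . → write ., move +1, go to A
A | .[1]00.   read 1 → write 0, move +1, go to B
B | .0[0]0.   read 0 → write ., move 0, go to A
A | .0[.]0.   read . → write ., move +1, go to A
A | .0.[0].   read 0 → write 1, move -1, go to A
A | .0[.]1.   read . → write ., move +1, go to A
A | .0.[1].   read 1 → write 0, move +1, go to B
B | .0.0[.]   read . → write 1, move 0, go to H
H | .0.0[1]
Cell 3 holds 1 when M halts.

1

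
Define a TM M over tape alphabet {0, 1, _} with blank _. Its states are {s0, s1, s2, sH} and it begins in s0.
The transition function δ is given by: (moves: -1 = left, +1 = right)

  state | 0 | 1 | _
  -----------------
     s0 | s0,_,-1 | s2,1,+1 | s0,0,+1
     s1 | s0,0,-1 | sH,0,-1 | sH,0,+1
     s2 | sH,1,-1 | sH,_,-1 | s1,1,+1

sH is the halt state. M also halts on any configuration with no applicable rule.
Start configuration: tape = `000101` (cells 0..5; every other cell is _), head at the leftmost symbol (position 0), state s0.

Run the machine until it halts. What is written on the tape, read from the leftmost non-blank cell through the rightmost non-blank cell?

000000111

state=s0 head=0 tape=___[0]00101   (s0,0)→(s0,_,-1)
state=s0 head=-1 tape=__[_]_00101   (s0,_)→(s0,0,+1)
state=s0 head=0 tape=__0[_]00101   (s0,_)→(s0,0,+1)
state=s0 head=1 tape=__00[0]0101   (s0,0)→(s0,_,-1)
state=s0 head=0 tape=__0[0]_0101   (s0,0)→(s0,_,-1)
state=s0 head=-1 tape=__[0]__0101   (s0,0)→(s0,_,-1)
state=s0 head=-2 tape=_[_]___0101   (s0,_)→(s0,0,+1)
state=s0 head=-1 tape=_0[_]__0101   (s0,_)→(s0,0,+1)
state=s0 head=0 tape=_00[_]_0101   (s0,_)→(s0,0,+1)
state=s0 head=1 tape=_000[_]0101   (s0,_)→(s0,0,+1)
state=s0 head=2 tape=_0000[0]101   (s0,0)→(s0,_,-1)
state=s0 head=1 tape=_000[0]_101   (s0,0)→(s0,_,-1)
state=s0 head=0 tape=_00[0]__101   (s0,0)→(s0,_,-1)
state=s0 head=-1 tape=_0[0]___101   (s0,0)→(s0,_,-1)
state=s0 head=-2 tape=_[0]____101   (s0,0)→(s0,_,-1)
state=s0 head=-3 tape=[_]_____101   (s0,_)→(s0,0,+1)
state=s0 head=-2 tape=0[_]____101   (s0,_)→(s0,0,+1)
state=s0 head=-1 tape=00[_]___101   (s0,_)→(s0,0,+1)
state=s0 head=0 tape=000[_]__101   (s0,_)→(s0,0,+1)
state=s0 head=1 tape=0000[_]_101   (s0,_)→(s0,0,+1)
state=s0 head=2 tape=00000[_]101   (s0,_)→(s0,0,+1)
state=s0 head=3 tape=000000[1]01   (s0,1)→(s2,1,+1)
state=s2 head=4 tape=0000001[0]1   (s2,0)→(sH,1,-1)
state=sH head=3 tape=000000[1]11
The non-blank tape span at halt is 000000111.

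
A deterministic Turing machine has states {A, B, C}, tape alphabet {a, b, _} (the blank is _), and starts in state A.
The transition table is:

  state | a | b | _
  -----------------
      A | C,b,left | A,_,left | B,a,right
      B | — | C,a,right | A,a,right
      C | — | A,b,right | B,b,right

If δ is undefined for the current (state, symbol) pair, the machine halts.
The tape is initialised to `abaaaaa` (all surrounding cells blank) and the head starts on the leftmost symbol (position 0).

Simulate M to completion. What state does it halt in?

A | __[a]baaaaa   read a → write b, move left, go to C
C | _[_]bbaaaaa   read _ → write b, move right, go to B
B | _b[b]baaaaa   read b → write a, move right, go to C
C | _ba[b]aaaaa   read b → write b, move right, go to A
A | _bab[a]aaaa   read a → write b, move left, go to C
C | _ba[b]baaaa   read b → write b, move right, go to A
A | _bab[b]aaaa   read b → write _, move left, go to A
A | _ba[b]_aaaa   read b → write _, move left, go to A
A | _b[a]__aaaa   read a → write b, move left, go to C
C | _[b]b__aaaa   read b → write b, move right, go to A
A | _b[b]__aaaa   read b → write _, move left, go to A
A | _[b]___aaaa   read b → write _, move left, go to A
A | [_]____aaaa   read _ → write a, move right, go to B
B | a[_]___aaaa   read _ → write a, move right, go to A
A | aa[_]__aaaa   read _ → write a, move right, go to B
B | aaa[_]_aaaa   read _ → write a, move right, go to A
A | aaaa[_]aaaa   read _ → write a, move right, go to B
B | aaaaa[a]aaa
No transition is defined for (B, a); M halts in state B.

B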